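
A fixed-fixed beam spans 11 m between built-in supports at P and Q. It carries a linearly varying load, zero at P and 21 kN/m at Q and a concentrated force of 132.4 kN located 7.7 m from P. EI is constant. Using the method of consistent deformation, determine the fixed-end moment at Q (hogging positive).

Take the two fixed-end moments M_P, M_Q as redundants; the released structure is the simple span PQ.
Simple-span end rotations at P and Q under the given loads:
  at P: triangular load, peak 21: 7w₀L³/(360EI) = 543.5/EI
  at Q: triangular load, peak 21: w₀L³/(45EI) = 621.1/EI
  at P: point load 132.4 at a = 7.7: Pab(L + b)/(6LEI) = 728.9/EI
  at Q: point load 132.4 at a = 7.7: Pab(L + a)/(6LEI) = 953.2/EI
  θ_P0 = 1272/EI,  θ_Q0 = 1574/EI
Flexibility coefficients: a unit moment at one end gives L/(3EI) there and L/(6EI) at the far end, so f₁₁ = f₂₂ = 3.667/EI and f₁₂ = f₂₁ = 1.833/EI.
Compatibility — zero rotation at each built-in end:
  3.667 M_P + 1.833 M_Q = 1272
  1.833 M_P + 3.667 M_Q = 1574
Solving the pair gives M_P = 176.5 kN·m and M_Q = 341.1 kN·m (hogging).

M_Q = 341.1 kN·m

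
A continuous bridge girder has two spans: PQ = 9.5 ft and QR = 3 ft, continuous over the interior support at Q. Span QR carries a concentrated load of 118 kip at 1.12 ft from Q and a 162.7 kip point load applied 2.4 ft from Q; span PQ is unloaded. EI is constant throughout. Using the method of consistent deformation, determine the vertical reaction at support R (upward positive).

R_R = 165.1 kip

Release continuity at Q by inserting a hinge; the redundant is the internal moment M_Q. The primary structure is two simply-supported spans PQ and QR.
Discontinuity in slope at Q on the released structure — sum the simple-span end rotations:
  span QR: point load 118 at a = 1.12: Pab(L + b)/(6LEI) = 67.36/EI
  span QR: point load 162.7 at a = 2.4: Pab(L + b)/(6LEI) = 46.86/EI
  relative rotation θ_0 = (0 + 114.2)/EI = 114.2/EI
A unit hogging moment at Q produces rotation L₁/(3EI) + L₂/(3EI) = 4.167/EI.
Compatibility: M_Q·(L₁+L₂)/(3EI) = θ_0, giving M_Q = 27.41 kip·ft (hogging).
Span QR, ΣM about R: R_Q^{QR}·3 = 319.5 + 27.41, so R_Q^{QR} = 115.6 kip and R_R = 280.7 − 115.6 = 165.1 kip.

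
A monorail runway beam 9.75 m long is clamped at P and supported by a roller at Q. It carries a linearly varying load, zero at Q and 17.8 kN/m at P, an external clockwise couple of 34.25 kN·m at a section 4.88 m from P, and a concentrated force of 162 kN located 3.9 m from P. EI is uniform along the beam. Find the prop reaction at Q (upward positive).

Remove the prop at Q; the released (primary) structure is a cantilever built in at P.
Deflection at Q on the released cantilever, summing each load's contribution:
  triangular load, peak 17.8 at the fixed end: w₀L⁴/(30EI) = 5362/EI
  clockwise couple 34.25 at a = 4.88: M₀a(2L − a)/(2EI) = 1222/EI
  point load 162 at a = 3.9: Pa²(3L − a)/(6EI) = 10410/EI
  δ_0 = 16994/EI
Tip deflection under a unit load at Q: L³/(3EI) = 309/EI.
The prop prevents deflection at Q: R_Q = δ_0/δ_{QQ} = 16994/309 = 55.01 kN.

R_Q = 55.01 kN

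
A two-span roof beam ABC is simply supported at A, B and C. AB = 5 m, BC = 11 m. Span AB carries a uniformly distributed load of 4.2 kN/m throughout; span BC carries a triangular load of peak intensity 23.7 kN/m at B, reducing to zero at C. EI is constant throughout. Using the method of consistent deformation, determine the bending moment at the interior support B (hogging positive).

M_B = 135.5 kN·m

Release continuity at B by inserting a hinge; the redundant is the internal moment M_B. The primary structure is two simply-supported spans AB and BC.
Rotations at B on the released spans (each span's end-slope, ×1/EI):
  span AB: UDL 4.2: wL³/(24EI) = 21.88/EI
  span BC: triangular load, peak 23.7: w₀L³/(45EI) = 701/EI
  relative rotation θ_0 = (21.88 + 701)/EI = 722.9/EI
A unit hogging moment at B produces rotation L₁/(3EI) + L₂/(3EI) = 5.333/EI.
Slope continuity at B: θ_0 = M_B·5.333/EI, so M_B = 722.9/5.333 = 135.5 kN·m (hogging).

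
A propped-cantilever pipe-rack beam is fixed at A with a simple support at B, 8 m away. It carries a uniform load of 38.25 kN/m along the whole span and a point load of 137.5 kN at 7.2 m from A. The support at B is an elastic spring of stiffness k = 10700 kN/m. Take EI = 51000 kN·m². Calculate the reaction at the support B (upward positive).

Choose R_B as the redundant. The primary structure is the cantilever fixed at A.
Free-end deflection of the primary structure under the applied loading (downward +):
  UDL 38.25: wL⁴/(8EI) = 19584/EI
  point load 137.5 at a = 7.2: Pa²(3L − a)/(6EI) = 19958/EI
  δ_0 = 39542/EI
Tip deflection under a unit load at B: L³/(3EI) = 170.7/EI.
With EI = 51000 kN·m²: δ_0 = 0.77534 m and δ_{BB} = 0.003346 m/kN.
Compatibility — the spring shortens by R_B/k under the reaction it provides: δ_0 − R_B·δ_{BB} = R_B/k. With 1/k = 0.000093 m/kN, R_B = δ_0 / (δ_{BB} + 1/k) = 0.77534 / (0.003346 + 0.000093) = 225.4 kN.

R_B = 225.4 kN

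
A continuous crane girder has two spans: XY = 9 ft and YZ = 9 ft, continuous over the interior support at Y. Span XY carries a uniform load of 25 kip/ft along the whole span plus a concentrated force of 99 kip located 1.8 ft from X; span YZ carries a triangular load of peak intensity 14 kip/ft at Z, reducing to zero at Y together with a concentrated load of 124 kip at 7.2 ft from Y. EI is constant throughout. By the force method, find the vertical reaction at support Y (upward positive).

R_Y = 235 kip

Release continuity at Y by inserting a hinge; the redundant is the internal moment M_Y. The primary structure is two simply-supported spans XY and YZ.
End slopes at the hinge Y, treating each span as simply supported:
  span XY: UDL 25: wL³/(24EI) = 759.4/EI
  span XY: point load 99 at a = 1.8: Pab(L + a)/(6LEI) = 256.6/EI
  span YZ: triangular load, peak 14: 7w₀L³/(360EI) = 198.4/EI
  span YZ: point load 124 at a = 7.2: Pab(L + b)/(6LEI) = 321.4/EI
  relative rotation θ_0 = (1016 + 519.9)/EI = 1536/EI
A unit hogging moment at Y produces rotation L₁/(3EI) + L₂/(3EI) = 6/EI.
Slope continuity at Y: θ_0 = M_Y·6/EI, so M_Y = 1536/6 = 256 kip·ft (hogging).
Span XY, ΣM about X with M_Y applied at Y: R_Y^{XY}·9 = 1191 + 256, so R_Y^{XY} = 160.7 kip and R_X = 324 − 160.7 = 163.3 kip.
Span YZ, ΣM about Z: R_Y^{YZ}·9 = 412.2 + 256, so R_Y^{YZ} = 74.24 kip and R_Z = 187 − 74.24 = 112.8 kip.
R_Y = 160.7 + 74.24 = 235 kip.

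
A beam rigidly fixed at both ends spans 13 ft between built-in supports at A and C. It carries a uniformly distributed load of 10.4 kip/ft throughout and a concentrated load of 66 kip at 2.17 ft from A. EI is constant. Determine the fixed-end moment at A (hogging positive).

Take the two fixed-end moments M_A, M_C as redundants; the released structure is the simple span AC.
End rotations of the released simple span under the applied load (×1/EI):
  at A: UDL 10.4: wL³/(24EI) = 952/EI
  at C: UDL 10.4: wL³/(24EI) = 952/EI
  at A: point load 66 at a = 2.17: Pab(L + b)/(6LEI) = 473.9/EI
  at C: point load 66 at a = 2.17: Pab(L + a)/(6LEI) = 301.7/EI
  θ_A0 = 1426/EI,  θ_C0 = 1254/EI
Flexibility coefficients: a unit moment at one end gives L/(3EI) there and L/(6EI) at the far end, so f₁₁ = f₂₂ = 4.333/EI and f₁₂ = f₂₁ = 2.167/EI.
Compatibility — zero rotation at each built-in end:
  4.333 M_A + 2.167 M_C = 1426
  2.167 M_A + 4.333 M_C = 1254
Solving the pair gives M_A = 245.9 kip·ft and M_C = 166.4 kip·ft (hogging).

M_A = 245.9 kip·ft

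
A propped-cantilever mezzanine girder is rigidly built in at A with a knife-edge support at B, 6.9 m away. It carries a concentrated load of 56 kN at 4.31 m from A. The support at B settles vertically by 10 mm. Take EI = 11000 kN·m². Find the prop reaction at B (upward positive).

Take the reaction at B as the redundant and release it; the primary structure is a cantilever fixed at A.
Primary-structure tip deflection at B by superposition:
  point load 56 at a = 4.31: Pa²(3L − a)/(6EI) = 2842/EI
Flexibility coefficient — unit upward force at B: δ_{BB} = L³/(3EI) = 109.5/EI.
With EI = 11000 kN·m²: δ_0 = 0.25833 m and δ_{BB} = 0.009955 m/kN.
Compatibility — the beam at B must follow the support down by 0.01 m: δ_0 − R_B·δ_{BB} = 0.01, so R_B = (0.25833 − 0.01)/0.009955 = 24.95 kN.

R_B = 24.95 kN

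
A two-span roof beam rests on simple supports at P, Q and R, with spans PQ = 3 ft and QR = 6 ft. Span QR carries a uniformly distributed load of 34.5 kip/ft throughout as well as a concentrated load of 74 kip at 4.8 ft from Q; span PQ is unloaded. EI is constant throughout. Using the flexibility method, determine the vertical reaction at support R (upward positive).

Release continuity at Q by inserting a hinge; the redundant is the internal moment M_Q. The primary structure is two simply-supported spans PQ and QR.
End slopes at the hinge Q, treating each span as simply supported:
  span QR: UDL 34.5: wL³/(24EI) = 310.5/EI
  span QR: point load 74 at a = 4.8: Pab(L + b)/(6LEI) = 85.25/EI
  relative rotation θ_0 = (0 + 395.7)/EI = 395.7/EI
A unit hogging moment at Q produces rotation L₁/(3EI) + L₂/(3EI) = 3/EI.
Slope continuity at Q: θ_0 = M_Q·3/EI, so M_Q = 395.7/3 = 131.9 kip·ft (hogging).
Span QR, ΣM about R: R_Q^{QR}·6 = 709.8 + 131.9, so R_Q^{QR} = 140.3 kip and R_R = 281 − 140.3 = 140.7 kip.

R_R = 140.7 kip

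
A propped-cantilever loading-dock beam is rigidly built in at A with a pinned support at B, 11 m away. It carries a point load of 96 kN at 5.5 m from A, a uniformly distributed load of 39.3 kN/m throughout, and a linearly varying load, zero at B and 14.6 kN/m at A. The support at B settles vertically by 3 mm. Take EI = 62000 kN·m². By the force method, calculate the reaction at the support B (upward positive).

Remove the prop at B; the released (primary) structure is a cantilever built in at A.
Primary-structure tip deflection at B by superposition:
  point load 96 at a = 5.5: Pa²(3L − a)/(6EI) = 13310/EI
  UDL 39.3: wL⁴/(8EI) = 71924/EI
  triangular load, peak 14.6 at the fixed end: w₀L⁴/(30EI) = 7125/EI
  δ_0 = 92359/EI
Flexibility coefficient — unit upward force at B: δ_{BB} = L³/(3EI) = 443.7/EI.
With EI = 62000 kN·m²: δ_0 = 1.4897 m and δ_{BB} = 0.007156 m/kN.
Compatibility — the beam at B must follow the support down by 0.003 m: δ_0 − R_B·δ_{BB} = 0.003, so R_B = (1.4897 − 0.003)/0.007156 = 207.8 kN.

R_B = 207.8 kN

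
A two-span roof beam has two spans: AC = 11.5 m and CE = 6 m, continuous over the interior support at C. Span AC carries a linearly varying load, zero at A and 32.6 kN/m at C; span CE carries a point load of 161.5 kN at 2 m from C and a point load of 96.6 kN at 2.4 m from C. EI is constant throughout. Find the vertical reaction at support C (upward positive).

Insert a hinge at C; M_C is the redundant, and each span becomes simply supported.
End slopes at the hinge C, treating each span as simply supported:
  span AC: triangular load, peak 32.6: w₀L³/(45EI) = 1102/EI
  span CE: point load 161.5 at a = 2: Pab(L + b)/(6LEI) = 358.9/EI
  span CE: point load 96.6 at a = 2.4: Pab(L + b)/(6LEI) = 222.6/EI
  relative rotation θ_0 = (1102 + 581.5)/EI = 1683/EI
A unit hogging moment at C produces rotation L₁/(3EI) + L₂/(3EI) = 5.833/EI.
Slope continuity at C: θ_0 = M_C·5.833/EI, so M_C = 1683/5.833 = 288.6 kN·m (hogging).
Span AC, ΣM about A with M_C applied at C: R_C^{AC}·11.5 = 1437 + 288.6, so R_C^{AC} = 150.1 kN and R_A = 187.4 − 150.1 = 37.39 kN.
Span CE, ΣM about E: R_C^{CE}·6 = 993.8 + 288.6, so R_C^{CE} = 213.7 kN and R_E = 258.1 − 213.7 = 44.38 kN.
R_C = 150.1 + 213.7 = 363.8 kN.

R_C = 363.8 kN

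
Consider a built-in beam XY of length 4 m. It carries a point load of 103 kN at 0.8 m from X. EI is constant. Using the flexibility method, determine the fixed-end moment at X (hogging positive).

M_X = 52.74 kN·m

Take the two fixed-end moments M_X, M_Y as redundants; the released structure is the simple span XY.
End rotations of the released simple span under the applied load (×1/EI):
  at X: point load 103 at a = 0.8: Pab(L + b)/(6LEI) = 79.1/EI
  at Y: point load 103 at a = 0.8: Pab(L + a)/(6LEI) = 52.74/EI
  θ_X0 = 79.1/EI,  θ_Y0 = 52.74/EI
Flexibility coefficients: a unit moment at one end gives L/(3EI) there and L/(6EI) at the far end, so f₁₁ = f₂₂ = 1.333/EI and f₁₂ = f₂₁ = 0.6667/EI.
Compatibility — zero rotation at each built-in end:
  1.333 M_X + 0.6667 M_Y = 79.1
  0.6667 M_X + 1.333 M_Y = 52.74
Solving the pair gives M_X = 52.74 kN·m and M_Y = 13.18 kN·m (hogging).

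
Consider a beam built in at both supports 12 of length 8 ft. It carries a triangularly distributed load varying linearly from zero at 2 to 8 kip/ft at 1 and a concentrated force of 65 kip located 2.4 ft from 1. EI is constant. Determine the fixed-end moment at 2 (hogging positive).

Take the two fixed-end moments M_1, M_2 as redundants; the released structure is the simple span 12.
Simple-span end rotations at 1 and 2 under the given loads:
  at 1: triangular load, peak 8: w₀L³/(45EI) = 91.02/EI
  at 2: triangular load, peak 8: 7w₀L³/(360EI) = 79.64/EI
  at 1: point load 65 at a = 2.4: Pab(L + b)/(6LEI) = 247.5/EI
  at 2: point load 65 at a = 2.4: Pab(L + a)/(6LEI) = 189.3/EI
  θ_10 = 338.5/EI,  θ_20 = 268.9/EI
Flexibility coefficients: a unit moment at one end gives L/(3EI) there and L/(6EI) at the far end, so f₁₁ = f₂₂ = 2.667/EI and f₁₂ = f₂₁ = 1.333/EI.
Compatibility — zero rotation at each built-in end:
  2.667 M_1 + 1.333 M_2 = 338.5
  1.333 M_1 + 2.667 M_2 = 268.9
Solving the pair gives M_1 = 102 kip·ft and M_2 = 49.83 kip·ft (hogging).

M_2 = 49.83 kip·ft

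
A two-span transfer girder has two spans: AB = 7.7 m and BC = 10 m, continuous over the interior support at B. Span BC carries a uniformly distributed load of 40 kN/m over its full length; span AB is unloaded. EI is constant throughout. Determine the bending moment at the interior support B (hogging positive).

M_B = 282.5 kN·m

Insert a hinge at B; M_B is the redundant, and each span becomes simply supported.
Rotations at B on the released spans (each span's end-slope, ×1/EI):
  span BC: UDL 40: wL³/(24EI) = 1667/EI
  relative rotation θ_0 = (0 + 1667)/EI = 1667/EI
A unit hogging moment at B produces rotation L₁/(3EI) + L₂/(3EI) = 5.9/EI.
Slope continuity at B: θ_0 = M_B·5.9/EI, so M_B = 1667/5.9 = 282.5 kN·m (hogging).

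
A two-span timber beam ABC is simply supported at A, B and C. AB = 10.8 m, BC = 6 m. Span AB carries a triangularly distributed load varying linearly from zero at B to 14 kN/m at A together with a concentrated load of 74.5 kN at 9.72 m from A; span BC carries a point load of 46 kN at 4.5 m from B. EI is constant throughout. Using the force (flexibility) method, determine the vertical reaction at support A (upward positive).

R_A = 47.02 kN

Take M_B as the redundant. Released structure: two simple spans AB and BC with a hinge at B.
End slopes at the hinge B, treating each span as simply supported:
  span AB: triangular load, peak 14: 7w₀L³/(360EI) = 342.9/EI
  span AB: point load 74.5 at a = 9.72: Pab(L + a)/(6LEI) = 247.7/EI
  span BC: point load 46 at a = 4.5: Pab(L + b)/(6LEI) = 64.69/EI
  relative rotation θ_0 = (590.6 + 64.69)/EI = 655.3/EI
A unit hogging moment at B produces rotation L₁/(3EI) + L₂/(3EI) = 5.6/EI.
Slope continuity at B: θ_0 = M_B·5.6/EI, so M_B = 655.3/5.6 = 117 kN·m (hogging).
Span AB, ΣM about A with M_B applied at B: R_B^{AB}·10.8 = 996.3 + 117, so R_B^{AB} = 103.1 kN and R_A = 150.1 − 103.1 = 47.02 kN.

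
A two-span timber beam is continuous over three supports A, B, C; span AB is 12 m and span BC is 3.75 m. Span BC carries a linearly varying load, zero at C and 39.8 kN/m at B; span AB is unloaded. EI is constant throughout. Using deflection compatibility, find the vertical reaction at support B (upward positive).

R_B = 52.86 kN

Take M_B as the redundant. Released structure: two simple spans AB and BC with a hinge at B.
End slopes at the hinge B, treating each span as simply supported:
  span BC: triangular load, peak 39.8: w₀L³/(45EI) = 46.64/EI
  relative rotation θ_0 = (0 + 46.64)/EI = 46.64/EI
A unit hogging moment at B produces rotation L₁/(3EI) + L₂/(3EI) = 5.25/EI.
Compatibility: M_B·(L₁+L₂)/(3EI) = θ_0, giving M_B = 8.884 kN·m (hogging).
Span AB, ΣM about A with M_B applied at B: R_B^{AB}·12 = 0 + 8.884, so R_B^{AB} = 0.7403 kN and R_A = 0 − 0.7403 = -0.7403 kN.
Span BC, ΣM about C: R_B^{BC}·3.75 = 186.6 + 8.884, so R_B^{BC} = 52.12 kN and R_C = 74.62 − 52.12 = 22.51 kN.
R_B = 0.7403 + 52.12 = 52.86 kN.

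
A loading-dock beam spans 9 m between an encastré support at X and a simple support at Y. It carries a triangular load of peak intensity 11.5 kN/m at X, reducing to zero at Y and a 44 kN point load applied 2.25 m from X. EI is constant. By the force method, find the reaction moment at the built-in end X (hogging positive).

M_X = 127.1 kN·m

Take the reaction at Y as the redundant and release it; the primary structure is a cantilever fixed at X.
Free-end deflection of the primary structure under the applied loading (downward +):
  triangular load, peak 11.5 at the fixed end: w₀L⁴/(30EI) = 2515/EI
  point load 44 at a = 2.25: Pa²(3L − a)/(6EI) = 918.8/EI
  δ_0 = 3434/EI
Flexibility coefficient — unit upward force at Y: δ_{YY} = L³/(3EI) = 243/EI.
Compatibility at Y: δ_0 − R_Y·δ_{YY} = 0, so R_Y = 3434/243 = 14.13 kN.
Moment equilibrium about X: M_X = Σ(load moments about X) − R_Y·L = 254.2 − 14.13×9 = 127.1 kN·m.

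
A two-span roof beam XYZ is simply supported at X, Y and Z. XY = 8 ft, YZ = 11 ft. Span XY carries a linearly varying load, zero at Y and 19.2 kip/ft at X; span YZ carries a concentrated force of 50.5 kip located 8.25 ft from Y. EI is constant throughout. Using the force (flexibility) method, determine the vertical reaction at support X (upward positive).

Take M_Y as the redundant. Released structure: two simple spans XY and YZ with a hinge at Y.
End slopes at the hinge Y, treating each span as simply supported:
  span XY: triangular load, peak 19.2: 7w₀L³/(360EI) = 191.1/EI
  span YZ: point load 50.5 at a = 8.25: Pab(L + b)/(6LEI) = 238.7/EI
  relative rotation θ_0 = (191.1 + 238.7)/EI = 429.8/EI
A unit hogging moment at Y produces rotation L₁/(3EI) + L₂/(3EI) = 6.333/EI.
Slope continuity at Y: θ_0 = M_Y·6.333/EI, so M_Y = 429.8/6.333 = 67.87 kip·ft (hogging).
Span XY, ΣM about X with M_Y applied at Y: R_Y^{XY}·8 = 204.8 + 67.87, so R_Y^{XY} = 34.08 kip and R_X = 76.8 − 34.08 = 42.72 kip.

R_X = 42.72 kip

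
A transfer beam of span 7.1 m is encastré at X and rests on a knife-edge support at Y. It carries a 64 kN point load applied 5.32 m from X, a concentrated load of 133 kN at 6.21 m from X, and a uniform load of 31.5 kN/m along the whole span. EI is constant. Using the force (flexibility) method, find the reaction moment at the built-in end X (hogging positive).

M_X = 310.1 kN·m

Release the roller at Y. Primary structure: cantilever fixed at X.
Downward deflection at the released point Y due to the loads:
  point load 64 at a = 5.32: Pa²(3L − a)/(6EI) = 4824/EI
  point load 133 at a = 6.21: Pa²(3L − a)/(6EI) = 12899/EI
  UDL 31.5: wL⁴/(8EI) = 10006/EI
  δ_0 = 27730/EI
Tip deflection under a unit load at Y: L³/(3EI) = 119.3/EI.
The prop prevents deflection at Y: R_Y = δ_0/δ_{YY} = 27730/119.3 = 232.4 kN.
Moment equilibrium about X: M_X = Σ(load moments about X) − R_Y·L = 1960 − 232.4×7.1 = 310.1 kN·m.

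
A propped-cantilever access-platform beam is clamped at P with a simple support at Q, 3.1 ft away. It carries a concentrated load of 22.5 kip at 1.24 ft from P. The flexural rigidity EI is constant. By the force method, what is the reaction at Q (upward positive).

Remove the prop at Q; the released (primary) structure is a cantilever built in at P.
Deflection at Q on the released cantilever, summing each load's contribution:
  point load 22.5 at a = 1.24: Pa²(3L − a)/(6EI) = 46.47/EI
Flexibility coefficient — unit upward force at Q: δ_{QQ} = L³/(3EI) = 9.93/EI.
Compatibility at Q: δ_0 − R_Q·δ_{QQ} = 0, so R_Q = 46.47/9.93 = 4.68 kip.

R_Q = 4.68 kip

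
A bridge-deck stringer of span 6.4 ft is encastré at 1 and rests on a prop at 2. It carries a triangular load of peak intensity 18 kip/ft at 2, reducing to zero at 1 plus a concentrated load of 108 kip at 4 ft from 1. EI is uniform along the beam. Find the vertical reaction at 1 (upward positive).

R_1 = 83.82 kip

Choose R_2 as the redundant. The primary structure is the cantilever fixed at 1.
Deflection at 2 on the released cantilever, summing each load's contribution:
  triangular load, peak 18 at the free end: 11w₀L⁴/(120EI) = 2768/EI
  point load 108 at a = 4: Pa²(3L − a)/(6EI) = 4378/EI
  δ_0 = 7146/EI
Tip deflection under a unit load at 2: L³/(3EI) = 87.38/EI.
Compatibility at 2: δ_0 − R_2·δ_{22} = 0, so R_2 = 7146/87.38 = 81.78 kip.
Vertical equilibrium: R_1 = ΣP − R_2 = 165.6 − 81.78 = 83.82 kip.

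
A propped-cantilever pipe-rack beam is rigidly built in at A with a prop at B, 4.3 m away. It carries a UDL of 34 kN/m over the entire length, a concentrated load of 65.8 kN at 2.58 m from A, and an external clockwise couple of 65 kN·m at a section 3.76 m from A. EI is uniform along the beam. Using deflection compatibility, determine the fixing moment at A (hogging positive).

M_A = 95.15 kN·m

Choose R_B as the redundant. The primary structure is the cantilever fixed at A.
Deflection at B on the released cantilever, summing each load's contribution:
  UDL 34: wL⁴/(8EI) = 1453/EI
  point load 65.8 at a = 2.58: Pa²(3L − a)/(6EI) = 753.3/EI
  clockwise couple 65 at a = 3.76: M₀a(2L − a)/(2EI) = 591.4/EI
  δ_0 = 2798/EI
Tip deflection under a unit load at B: L³/(3EI) = 26.5/EI.
The prop prevents deflection at B: R_B = δ_0/δ_{BB} = 2798/26.5 = 105.6 kN.
Moment equilibrium about A: M_A = Σ(load moments about A) − R_B·L = 549.1 − 105.6×4.3 = 95.15 kN·m.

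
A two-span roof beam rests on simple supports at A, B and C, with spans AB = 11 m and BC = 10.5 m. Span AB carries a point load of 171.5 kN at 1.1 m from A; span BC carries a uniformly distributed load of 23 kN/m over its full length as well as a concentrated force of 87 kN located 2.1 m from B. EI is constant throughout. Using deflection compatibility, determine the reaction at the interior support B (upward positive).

Take M_B as the redundant. Released structure: two simple spans AB and BC with a hinge at B.
Rotations at B on the released spans (each span's end-slope, ×1/EI):
  span AB: point load 171.5 at a = 1.1: Pab(L + a)/(6LEI) = 342.4/EI
  span BC: UDL 23: wL³/(24EI) = 1109/EI
  span BC: point load 87 at a = 2.1: Pab(L + b)/(6LEI) = 460.4/EI
  relative rotation θ_0 = (342.4 + 1570)/EI = 1912/EI
A unit hogging moment at B produces rotation L₁/(3EI) + L₂/(3EI) = 7.167/EI.
Slope continuity at B: θ_0 = M_B·7.167/EI, so M_B = 1912/7.167 = 266.8 kN·m (hogging).
Span AB, ΣM about A with M_B applied at B: R_B^{AB}·11 = 188.7 + 266.8, so R_B^{AB} = 41.41 kN and R_A = 171.5 − 41.41 = 130.1 kN.
Span BC, ΣM about C: R_B^{BC}·10.5 = 1999 + 266.8, so R_B^{BC} = 215.8 kN and R_C = 328.5 − 215.8 = 112.7 kN.
R_B = 41.41 + 215.8 = 257.2 kN.

R_B = 257.2 kN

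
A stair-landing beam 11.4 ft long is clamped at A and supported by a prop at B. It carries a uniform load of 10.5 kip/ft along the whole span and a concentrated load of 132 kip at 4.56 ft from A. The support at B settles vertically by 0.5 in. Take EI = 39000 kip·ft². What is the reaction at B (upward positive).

R_B = 69.05 kip

Choose R_B as the redundant. The primary structure is the cantilever fixed at A.
Downward deflection at the released point B due to the loads:
  UDL 10.5: wL⁴/(8EI) = 22168/EI
  point load 132 at a = 4.56: Pa²(3L − a)/(6EI) = 13559/EI
  δ_0 = 35727/EI
Flexibility coefficient — unit upward force at B: δ_{BB} = L³/(3EI) = 493.8/EI.
With EI = 39000 kip·ft²: δ_0 = 0.91607 ft and δ_{BB} = 0.012663 ft/kip.
Compatibility — the beam at B must follow the support down by 0.04167 ft: δ_0 − R_B·δ_{BB} = 0.04167, so R_B = (0.91607 − 0.04167)/0.012663 = 69.05 kip.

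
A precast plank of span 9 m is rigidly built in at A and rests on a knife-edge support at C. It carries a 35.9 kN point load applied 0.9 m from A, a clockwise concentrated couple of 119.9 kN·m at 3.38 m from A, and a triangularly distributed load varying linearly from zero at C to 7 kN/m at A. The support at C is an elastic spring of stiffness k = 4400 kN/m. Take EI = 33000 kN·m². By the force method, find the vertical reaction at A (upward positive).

R_A = 48.96 kN

Choose R_C as the redundant. The primary structure is the cantilever fixed at A.
Free-end deflection of the primary structure under the applied loading (downward +):
  point load 35.9 at a = 0.9: Pa²(3L − a)/(6EI) = 126.5/EI
  clockwise couple 119.9 at a = 3.38: M₀a(2L − a)/(2EI) = 2962/EI
  triangular load, peak 7 at the fixed end: w₀L⁴/(30EI) = 1531/EI
  δ_0 = 4620/EI
Tip deflection under a unit load at C: L³/(3EI) = 243/EI.
With EI = 33000 kN·m²: δ_0 = 0.14 m and δ_{CC} = 0.007364 m/kN.
Compatibility — the spring shortens by R_C/k under the reaction it provides: δ_0 − R_C·δ_{CC} = R_C/k. With 1/k = 0.000227 m/kN, R_C = δ_0 / (δ_{CC} + 1/k) = 0.14 / (0.007364 + 0.000227) = 18.44 kN.
Vertical equilibrium: R_A = ΣP − R_C = 67.4 − 18.44 = 48.96 kN.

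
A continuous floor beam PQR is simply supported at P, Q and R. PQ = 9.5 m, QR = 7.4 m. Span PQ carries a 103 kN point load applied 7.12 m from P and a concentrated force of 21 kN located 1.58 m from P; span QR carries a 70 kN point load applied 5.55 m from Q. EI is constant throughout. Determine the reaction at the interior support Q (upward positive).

R_Q = 128.5 kN

Insert a hinge at Q; M_Q is the redundant, and each span becomes simply supported.
Rotations at Q on the released spans (each span's end-slope, ×1/EI):
  span PQ: point load 103 at a = 7.12: Pab(L + a)/(6LEI) = 508.9/EI
  span PQ: point load 21 at a = 1.58: Pab(L + a)/(6LEI) = 51.08/EI
  span QR: point load 70 at a = 5.55: Pab(L + b)/(6LEI) = 149.7/EI
  relative rotation θ_0 = (560 + 149.7)/EI = 709.7/EI
A unit hogging moment at Q produces rotation L₁/(3EI) + L₂/(3EI) = 5.633/EI.
Compatibility: M_Q·(L₁+L₂)/(3EI) = θ_0, giving M_Q = 126 kN·m (hogging).
Span PQ, ΣM about P with M_Q applied at Q: R_Q^{PQ}·9.5 = 766.5 + 126, so R_Q^{PQ} = 93.95 kN and R_P = 124 − 93.95 = 30.05 kN.
Span QR, ΣM about R: R_Q^{QR}·7.4 = 129.5 + 126, so R_Q^{QR} = 34.53 kN and R_R = 70 − 34.53 = 35.47 kN.
R_Q = 93.95 + 34.53 = 128.5 kN.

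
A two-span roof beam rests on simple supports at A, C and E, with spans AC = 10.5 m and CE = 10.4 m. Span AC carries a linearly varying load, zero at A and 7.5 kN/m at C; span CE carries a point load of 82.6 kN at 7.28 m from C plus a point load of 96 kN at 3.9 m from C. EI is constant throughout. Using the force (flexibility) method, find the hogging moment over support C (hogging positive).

M_C = 180.7 kN·m

Release continuity at C by inserting a hinge; the redundant is the internal moment M_C. The primary structure is two simply-supported spans AC and CE.
End slopes at the hinge C, treating each span as simply supported:
  span AC: triangular load, peak 7.5: w₀L³/(45EI) = 192.9/EI
  span CE: point load 82.6 at a = 7.28: Pab(L + b)/(6LEI) = 406.5/EI
  span CE: point load 96 at a = 3.9: Pab(L + b)/(6LEI) = 659.1/EI
  relative rotation θ_0 = (192.9 + 1066)/EI = 1259/EI
A unit hogging moment at C produces rotation L₁/(3EI) + L₂/(3EI) = 6.967/EI.
Compatibility: M_C·(L₁+L₂)/(3EI) = θ_0, giving M_C = 180.7 kN·m (hogging).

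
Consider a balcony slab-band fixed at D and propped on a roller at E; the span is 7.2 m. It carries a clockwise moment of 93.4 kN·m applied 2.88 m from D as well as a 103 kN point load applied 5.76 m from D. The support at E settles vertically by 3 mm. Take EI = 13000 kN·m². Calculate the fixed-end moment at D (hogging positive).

Remove the prop at E; the released (primary) structure is a cantilever built in at D.
Deflection at E on the released cantilever, summing each load's contribution:
  clockwise couple 93.4 at a = 2.88: M₀a(2L − a)/(2EI) = 1549/EI
  point load 103 at a = 5.76: Pa²(3L − a)/(6EI) = 9022/EI
  δ_0 = 10571/EI
Tip deflection under a unit load at E: L³/(3EI) = 124.4/EI.
With EI = 13000 kN·m²: δ_0 = 0.81316 m and δ_{EE} = 0.00957 m/kN.
Compatibility — the beam at E must follow the support down by 0.003 m: δ_0 − R_E·δ_{EE} = 0.003, so R_E = (0.81316 − 0.003)/0.00957 = 84.65 kN.
Moment equilibrium about D: M_D = Σ(load moments about D) − R_E·L = 686.7 − 84.65×7.2 = 77.19 kN·m.

M_D = 77.19 kN·m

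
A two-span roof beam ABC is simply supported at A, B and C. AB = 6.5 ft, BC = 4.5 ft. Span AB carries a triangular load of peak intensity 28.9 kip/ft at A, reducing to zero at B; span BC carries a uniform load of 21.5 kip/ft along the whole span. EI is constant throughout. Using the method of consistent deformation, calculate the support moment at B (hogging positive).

Insert a hinge at B; M_B is the redundant, and each span becomes simply supported.
Rotations at B on the released spans (each span's end-slope, ×1/EI):
  span AB: triangular load, peak 28.9: 7w₀L³/(360EI) = 154.3/EI
  span BC: UDL 21.5: wL³/(24EI) = 81.63/EI
  relative rotation θ_0 = (154.3 + 81.63)/EI = 236/EI
A unit hogging moment at B produces rotation L₁/(3EI) + L₂/(3EI) = 3.667/EI.
Compatibility: M_B·(L₁+L₂)/(3EI) = θ_0, giving M_B = 64.35 kip·ft (hogging).

M_B = 64.35 kip·ft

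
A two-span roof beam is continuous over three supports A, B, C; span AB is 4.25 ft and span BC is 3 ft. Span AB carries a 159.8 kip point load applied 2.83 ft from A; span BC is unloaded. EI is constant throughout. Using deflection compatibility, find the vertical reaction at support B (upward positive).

R_B = 148.4 kip

Insert a hinge at B; M_B is the redundant, and each span becomes simply supported.
End slopes at the hinge B, treating each span as simply supported:
  span AB: point load 159.8 at a = 2.83: Pab(L + a)/(6LEI) = 178.3/EI
  relative rotation θ_0 = (178.3 + 0)/EI = 178.3/EI
A unit hogging moment at B produces rotation L₁/(3EI) + L₂/(3EI) = 2.417/EI.
Slope continuity at B: θ_0 = M_B·2.417/EI, so M_B = 178.3/2.417 = 73.78 kip·ft (hogging).
Span AB, ΣM about A with M_B applied at B: R_B^{AB}·4.25 = 452.2 + 73.78, so R_B^{AB} = 123.8 kip and R_A = 159.8 − 123.8 = 36.03 kip.
Span BC, ΣM about C: R_B^{BC}·3 = 0 + 73.78, so R_B^{BC} = 24.59 kip and R_C = 0 − 24.59 = -24.59 kip.
R_B = 123.8 + 24.59 = 148.4 kip.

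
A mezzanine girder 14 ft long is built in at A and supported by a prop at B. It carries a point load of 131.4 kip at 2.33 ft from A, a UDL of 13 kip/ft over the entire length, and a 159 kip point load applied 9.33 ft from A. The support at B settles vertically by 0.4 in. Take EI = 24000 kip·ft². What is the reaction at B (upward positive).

R_B = 154.9 kip

Take the reaction at B as the redundant and release it; the primary structure is a cantilever fixed at A.
Downward deflection at the released point B due to the loads:
  point load 131.4 at a = 2.33: Pa²(3L − a)/(6EI) = 4716/EI
  UDL 13: wL⁴/(8EI) = 62426/EI
  point load 159 at a = 9.33: Pa²(3L − a)/(6EI) = 75363/EI
  δ_0 = 142506/EI
Tip deflection under a unit load at B: L³/(3EI) = 914.7/EI.
With EI = 24000 kip·ft²: δ_0 = 5.9377 ft and δ_{BB} = 0.038111 ft/kip.
Compatibility — the beam at B must follow the support down by 0.03333 ft: δ_0 − R_B·δ_{BB} = 0.03333, so R_B = (5.9377 − 0.03333)/0.038111 = 154.9 kip.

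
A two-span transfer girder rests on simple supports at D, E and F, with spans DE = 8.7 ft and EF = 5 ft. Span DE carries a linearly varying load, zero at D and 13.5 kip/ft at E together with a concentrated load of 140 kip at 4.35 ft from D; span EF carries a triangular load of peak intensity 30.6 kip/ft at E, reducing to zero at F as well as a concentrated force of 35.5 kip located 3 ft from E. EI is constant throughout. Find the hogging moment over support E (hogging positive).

Take M_E as the redundant. Released structure: two simple spans DE and EF with a hinge at E.
Discontinuity in slope at E on the released structure — sum the simple-span end rotations:
  span DE: triangular load, peak 13.5: w₀L³/(45EI) = 197.6/EI
  span DE: point load 140 at a = 4.35: Pab(L + a)/(6LEI) = 662.3/EI
  span EF: triangular load, peak 30.6: w₀L³/(45EI) = 85/EI
  span EF: point load 35.5 at a = 3: Pab(L + b)/(6LEI) = 49.7/EI
  relative rotation θ_0 = (859.8 + 134.7)/EI = 994.5/EI
A unit hogging moment at E produces rotation L₁/(3EI) + L₂/(3EI) = 4.567/EI.
Compatibility: M_E·(L₁+L₂)/(3EI) = θ_0, giving M_E = 217.8 kip·ft (hogging).

M_E = 217.8 kip·ft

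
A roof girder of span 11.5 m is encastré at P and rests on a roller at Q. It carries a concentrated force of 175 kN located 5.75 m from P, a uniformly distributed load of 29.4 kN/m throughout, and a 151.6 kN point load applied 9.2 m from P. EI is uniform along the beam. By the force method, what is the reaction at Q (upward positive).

R_Q = 288.2 kN

Choose R_Q as the redundant. The primary structure is the cantilever fixed at P.
Primary-structure tip deflection at Q by superposition:
  point load 175 at a = 5.75: Pa²(3L − a)/(6EI) = 27724/EI
  UDL 29.4: wL⁴/(8EI) = 64276/EI
  point load 151.6 at a = 9.2: Pa²(3L − a)/(6EI) = 54106/EI
  δ_0 = 146106/EI
Tip deflection under a unit load at Q: L³/(3EI) = 507/EI.
The prop prevents deflection at Q: R_Q = δ_0/δ_{QQ} = 146106/507 = 288.2 kN.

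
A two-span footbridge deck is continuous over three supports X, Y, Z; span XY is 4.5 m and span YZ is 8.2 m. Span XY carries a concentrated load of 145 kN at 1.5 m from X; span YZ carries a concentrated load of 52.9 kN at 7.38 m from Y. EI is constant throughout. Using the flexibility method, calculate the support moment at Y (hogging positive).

Take M_Y as the redundant. Released structure: two simple spans XY and YZ with a hinge at Y.
Rotations at Y on the released spans (each span's end-slope, ×1/EI):
  span XY: point load 145 at a = 1.5: Pab(L + a)/(6LEI) = 145/EI
  span YZ: point load 52.9 at a = 7.38: Pab(L + b)/(6LEI) = 58.69/EI
  relative rotation θ_0 = (145 + 58.69)/EI = 203.7/EI
A unit hogging moment at Y produces rotation L₁/(3EI) + L₂/(3EI) = 4.233/EI.
Slope continuity at Y: θ_0 = M_Y·4.233/EI, so M_Y = 203.7/4.233 = 48.12 kN·m (hogging).

M_Y = 48.12 kN·m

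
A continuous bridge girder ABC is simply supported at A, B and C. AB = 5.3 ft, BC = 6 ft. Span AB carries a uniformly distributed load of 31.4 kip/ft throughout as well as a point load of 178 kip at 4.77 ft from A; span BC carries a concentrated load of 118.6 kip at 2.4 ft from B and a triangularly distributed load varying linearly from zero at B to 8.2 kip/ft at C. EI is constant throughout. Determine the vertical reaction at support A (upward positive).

Insert a hinge at B; M_B is the redundant, and each span becomes simply supported.
Discontinuity in slope at B on the released structure — sum the simple-span end rotations:
  span AB: UDL 31.4: wL³/(24EI) = 194.8/EI
  span AB: point load 178 at a = 4.77: Pab(L + a)/(6LEI) = 142.5/EI
  span BC: point load 118.6 at a = 2.4: Pab(L + b)/(6LEI) = 273.3/EI
  span BC: triangular load, peak 8.2: 7w₀L³/(360EI) = 34.44/EI
  relative rotation θ_0 = (337.3 + 307.7)/EI = 645/EI
A unit hogging moment at B produces rotation L₁/(3EI) + L₂/(3EI) = 3.767/EI.
Compatibility: M_B·(L₁+L₂)/(3EI) = θ_0, giving M_B = 171.2 kip·ft (hogging).
Span AB, ΣM about A with M_B applied at B: R_B^{AB}·5.3 = 1290 + 171.2, so R_B^{AB} = 275.7 kip and R_A = 344.4 − 275.7 = 68.7 kip.

R_A = 68.7 kip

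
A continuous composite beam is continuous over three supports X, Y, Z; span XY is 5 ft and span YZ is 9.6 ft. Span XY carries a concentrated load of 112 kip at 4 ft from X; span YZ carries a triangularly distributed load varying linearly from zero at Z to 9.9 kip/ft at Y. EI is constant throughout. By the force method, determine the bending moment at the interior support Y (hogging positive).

M_Y = 67.61 kip·ft

Insert a hinge at Y; M_Y is the redundant, and each span becomes simply supported.
End slopes at the hinge Y, treating each span as simply supported:
  span XY: point load 112 at a = 4: Pab(L + a)/(6LEI) = 134.4/EI
  span YZ: triangular load, peak 9.9: w₀L³/(45EI) = 194.6/EI
  relative rotation θ_0 = (134.4 + 194.6)/EI = 329/EI
A unit hogging moment at Y produces rotation L₁/(3EI) + L₂/(3EI) = 4.867/EI.
Compatibility: M_Y·(L₁+L₂)/(3EI) = θ_0, giving M_Y = 67.61 kip·ft (hogging).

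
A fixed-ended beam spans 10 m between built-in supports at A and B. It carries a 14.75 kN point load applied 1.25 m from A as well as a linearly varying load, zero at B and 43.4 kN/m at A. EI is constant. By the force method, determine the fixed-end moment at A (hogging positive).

M_A = 231.1 kN·m

Take the two fixed-end moments M_A, M_B as redundants; the released structure is the simple span AB.
Simple-span end rotations at A and B under the given loads:
  at A: point load 14.75 at a = 1.25: Pab(L + b)/(6LEI) = 50.42/EI
  at B: point load 14.75 at a = 1.25: Pab(L + a)/(6LEI) = 30.25/EI
  at A: triangular load, peak 43.4: w₀L³/(45EI) = 964.4/EI
  at B: triangular load, peak 43.4: 7w₀L³/(360EI) = 843.9/EI
  θ_A0 = 1015/EI,  θ_B0 = 874.1/EI
Flexibility coefficients: a unit moment at one end gives L/(3EI) there and L/(6EI) at the far end, so f₁₁ = f₂₂ = 3.333/EI and f₁₂ = f₂₁ = 1.667/EI.
Compatibility — zero rotation at each built-in end:
  3.333 M_A + 1.667 M_B = 1015
  1.667 M_A + 3.333 M_B = 874.1
Solving the pair gives M_A = 231.1 kN·m and M_B = 146.7 kN·m (hogging).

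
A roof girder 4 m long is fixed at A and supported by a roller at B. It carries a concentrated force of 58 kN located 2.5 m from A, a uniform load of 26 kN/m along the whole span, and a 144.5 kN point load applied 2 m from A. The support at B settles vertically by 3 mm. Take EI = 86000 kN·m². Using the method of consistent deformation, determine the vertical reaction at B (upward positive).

R_B = 98.97 kN

Remove the prop at B; the released (primary) structure is a cantilever built in at A.
Primary-structure tip deflection at B by superposition:
  point load 58 at a = 2.5: Pa²(3L − a)/(6EI) = 574/EI
  UDL 26: wL⁴/(8EI) = 832/EI
  point load 144.5 at a = 2: Pa²(3L − a)/(6EI) = 963.3/EI
  δ_0 = 2369/EI
Tip deflection under a unit load at B: L³/(3EI) = 21.33/EI.
With EI = 86000 kN·m²: δ_0 = 0.02755 m and δ_{BB} = 0.000248 m/kN.
Compatibility — the beam at B must follow the support down by 0.003 m: δ_0 − R_B·δ_{BB} = 0.003, so R_B = (0.02755 − 0.003)/0.000248 = 98.97 kN.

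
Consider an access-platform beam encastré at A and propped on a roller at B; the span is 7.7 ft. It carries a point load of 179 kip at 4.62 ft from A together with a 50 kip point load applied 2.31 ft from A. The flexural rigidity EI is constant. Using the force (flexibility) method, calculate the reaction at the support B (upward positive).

R_B = 83.4 kip

Remove the prop at B; the released (primary) structure is a cantilever built in at A.
Deflection at B on the released cantilever, summing each load's contribution:
  point load 179 at a = 4.62: Pa²(3L − a)/(6EI) = 11768/EI
  point load 50 at a = 2.31: Pa²(3L − a)/(6EI) = 924.5/EI
  δ_0 = 12692/EI
Flexibility coefficient — unit upward force at B: δ_{BB} = L³/(3EI) = 152.2/EI.
The prop prevents deflection at B: R_B = δ_0/δ_{BB} = 12692/152.2 = 83.4 kip.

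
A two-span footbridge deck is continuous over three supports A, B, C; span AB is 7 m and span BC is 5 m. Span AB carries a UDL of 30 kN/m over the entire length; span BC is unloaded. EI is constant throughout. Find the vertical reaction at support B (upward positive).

R_B = 141.8 kN

Take M_B as the redundant. Released structure: two simple spans AB and BC with a hinge at B.
Rotations at B on the released spans (each span's end-slope, ×1/EI):
  span AB: UDL 30: wL³/(24EI) = 428.8/EI
  relative rotation θ_0 = (428.8 + 0)/EI = 428.8/EI
A unit hogging moment at B produces rotation L₁/(3EI) + L₂/(3EI) = 4/EI.
Compatibility: M_B·(L₁+L₂)/(3EI) = θ_0, giving M_B = 107.2 kN·m (hogging).
Span AB, ΣM about A with M_B applied at B: R_B^{AB}·7 = 735 + 107.2, so R_B^{AB} = 120.3 kN and R_A = 210 − 120.3 = 89.69 kN.
Span BC, ΣM about C: R_B^{BC}·5 = 0 + 107.2, so R_B^{BC} = 21.44 kN and R_C = 0 − 21.44 = -21.44 kN.
R_B = 120.3 + 21.44 = 141.8 kN.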